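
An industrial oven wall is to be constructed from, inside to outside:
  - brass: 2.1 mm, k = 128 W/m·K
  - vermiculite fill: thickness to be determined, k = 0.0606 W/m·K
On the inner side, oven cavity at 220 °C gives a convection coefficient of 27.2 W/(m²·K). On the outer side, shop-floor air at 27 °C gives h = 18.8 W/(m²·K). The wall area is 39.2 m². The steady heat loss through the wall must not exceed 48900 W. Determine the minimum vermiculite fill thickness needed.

Thermal resistances in series:
R_inner film = 1/(h_i·A) = 1/(27.2×39.2) = 9.379×10^-4 K/W
R_brass = L/(kA) = 0.0021/(128×39.2) = 4.185×10^-7 K/W
R_outer film = 1/(h_o·A) = 1/(18.8×39.2) = 0.001357 K/W
Sum of the known resistances R_other = 0.002295 K/W
Required total resistance R_tot = ΔT/Q_allow = 193/48900 = 0.003947 K/W
R_vermiculite fill = R_tot − R_other = 0.001652 K/W
L = R·k·A = 0.001652×0.0606×39.2

L ≈ 3.92 mm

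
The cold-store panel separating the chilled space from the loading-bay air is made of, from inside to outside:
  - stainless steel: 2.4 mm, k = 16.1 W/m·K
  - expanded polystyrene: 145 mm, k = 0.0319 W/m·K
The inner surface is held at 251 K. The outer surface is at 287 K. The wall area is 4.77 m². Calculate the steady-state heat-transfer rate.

Q ≈ 37.8 W

Using the resistance-network approach (series):
R_stainless steel = L/(kA) = 0.0024/(16.1×4.77) = 3.125×10^-5 K/W
R_expanded polystyrene = L/(kA) = 0.145/(0.0319×4.77) = 0.9529 K/W
R_total = 0.953 K/W
Q = ΔT / R_total = 36 / 0.953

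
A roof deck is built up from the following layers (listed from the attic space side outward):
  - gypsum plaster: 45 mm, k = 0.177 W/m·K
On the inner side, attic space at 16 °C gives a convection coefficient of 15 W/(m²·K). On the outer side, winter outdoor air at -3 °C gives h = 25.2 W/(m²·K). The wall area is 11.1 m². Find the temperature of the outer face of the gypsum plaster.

T ≈ -0.909 °C

Model the wall as resistances in series:
R_inner film = 1/(h_i·A) = 1/(15×11.1) = 0.006006 K/W
R_gypsum plaster = L/(kA) = 0.045/(0.177×11.1) = 0.0229 K/W
R_outer film = 1/(h_o·A) = 1/(25.2×11.1) = 0.003575 K/W
R_total = 0.03249 K/W;  Q = ΔT/R_total = 19/0.03249 = 584.9 W
T_interface = T_inner − Q·ΣR(inner→interface) = 16 − 585×0.02891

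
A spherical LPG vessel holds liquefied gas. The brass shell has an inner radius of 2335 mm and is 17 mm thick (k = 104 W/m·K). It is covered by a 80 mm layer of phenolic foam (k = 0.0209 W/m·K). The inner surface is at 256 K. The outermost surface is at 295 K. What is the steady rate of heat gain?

Spherical conduction: R = (1/r_in − 1/r_out)/(4πk) per layer; series-sum.
R_brass shell = (1/2.335 − 1/2.352)/(4π×104) = 2.369×10^-6 K/W
R_phenolic foam = (1/2.352 − 1/2.432)/(4π×0.0209) = 0.05325 K/W
R_total = 0.05325 K/W
Q = ΔT/R_total = 39/0.05325

Q ≈ 732 W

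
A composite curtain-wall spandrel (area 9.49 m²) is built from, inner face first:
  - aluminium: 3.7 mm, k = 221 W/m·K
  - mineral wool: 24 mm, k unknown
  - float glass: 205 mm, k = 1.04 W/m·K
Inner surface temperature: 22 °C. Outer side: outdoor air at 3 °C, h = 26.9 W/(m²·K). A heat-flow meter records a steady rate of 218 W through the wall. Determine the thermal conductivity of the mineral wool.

k ≈ 0.0405 W/(m·K)

Thermal resistances in series:
R_aluminium = L/(kA) = 0.0037/(221×9.49) = 1.764×10^-6 K/W
R_float glass = L/(kA) = 0.205/(1.04×9.49) = 0.02077 K/W
R_outer film = 1/(h_o·A) = 1/(26.9×9.49) = 0.003917 K/W
Sum of known resistances R_other = 0.02469 K/W
Total R = ΔT/Q = 19/218 = 0.08716 K/W
R_mineral wool = R_total − R_other = 0.06247 K/W
k = L/(R·A) = 0.024/(0.06247×9.49)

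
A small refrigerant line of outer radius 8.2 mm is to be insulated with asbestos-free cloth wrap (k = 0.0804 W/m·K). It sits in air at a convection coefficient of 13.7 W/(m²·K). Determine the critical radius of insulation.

For a cylinder r_cr = k/h = 0.0804/13.7
r_cr = 5.87 mm; since the bare radius (8.2 mm) is above r_cr, any added insulation will reduce heat loss.

r_cr ≈ 5.87 mm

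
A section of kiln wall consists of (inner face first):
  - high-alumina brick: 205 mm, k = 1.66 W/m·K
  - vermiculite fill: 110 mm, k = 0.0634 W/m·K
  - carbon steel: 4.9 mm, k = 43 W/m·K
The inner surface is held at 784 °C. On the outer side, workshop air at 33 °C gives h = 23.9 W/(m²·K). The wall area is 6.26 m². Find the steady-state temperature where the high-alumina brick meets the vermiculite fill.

T ≈ 735 °C

Model the wall as resistances in series:
R_high-alumina brick = L/(kA) = 0.205/(1.66×6.26) = 0.01973 K/W
R_vermiculite fill = L/(kA) = 0.11/(0.0634×6.26) = 0.2772 K/W
R_carbon steel = L/(kA) = 0.0049/(43×6.26) = 1.82×10^-5 K/W
R_outer film = 1/(h_o·A) = 1/(23.9×6.26) = 0.006684 K/W
R_total = 0.3036 K/W;  Q = ΔT/R_total = 751/0.3036 = 2474 W
T_interface = T_inner − Q·ΣR(inner→interface) = 784 − 2470×0.01973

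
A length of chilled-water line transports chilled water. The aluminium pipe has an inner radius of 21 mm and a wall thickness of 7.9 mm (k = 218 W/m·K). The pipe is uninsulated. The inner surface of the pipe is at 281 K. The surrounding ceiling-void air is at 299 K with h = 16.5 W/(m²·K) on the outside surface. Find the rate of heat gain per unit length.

Treating each annulus and film as a series resistance:
R_aluminium pipe wall = ln(28.9/21)/(2π×218×1) = 2.331×10^-4 K/W
R_outer film = 1/(h_o·2πr_oL) = 1/(16.5×2π×0.0289×1) = 0.3338 K/W
R_total = 0.334 K/W
Q = ΔT/R_total = 18/0.334

q′ ≈ 53.9 W/m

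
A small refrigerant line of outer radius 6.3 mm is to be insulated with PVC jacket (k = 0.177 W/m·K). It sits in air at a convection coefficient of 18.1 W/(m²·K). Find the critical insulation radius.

For a cylinder r_cr = k/h = 0.177/18.1
r_cr = 9.78 mm; since the bare radius (6.3 mm) is below r_cr, adding a thin layer of insulation will *increase* heat loss.

r_cr ≈ 9.78 mm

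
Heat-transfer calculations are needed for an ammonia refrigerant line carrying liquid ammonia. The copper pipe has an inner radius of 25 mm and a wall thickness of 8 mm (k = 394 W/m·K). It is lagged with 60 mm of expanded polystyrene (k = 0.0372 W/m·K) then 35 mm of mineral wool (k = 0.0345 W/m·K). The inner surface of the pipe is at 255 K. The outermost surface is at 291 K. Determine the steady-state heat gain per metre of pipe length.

q′ ≈ 6.1 W/m

Cylindrical conduction, so R = ln(r₂/r₁)/(2πkL) per layer, in series:
R_copper pipe wall = ln(33/25)/(2π×394×1) = 1.121×10^-4 K/W
R_expanded polystyrene = ln(93/33)/(2π×0.0372×1) = 4.433 K/W
R_mineral wool = ln(128/93)/(2π×0.0345×1) = 1.474 K/W
R_total = 5.906 K/W
Q = ΔT/R_total = 36/5.906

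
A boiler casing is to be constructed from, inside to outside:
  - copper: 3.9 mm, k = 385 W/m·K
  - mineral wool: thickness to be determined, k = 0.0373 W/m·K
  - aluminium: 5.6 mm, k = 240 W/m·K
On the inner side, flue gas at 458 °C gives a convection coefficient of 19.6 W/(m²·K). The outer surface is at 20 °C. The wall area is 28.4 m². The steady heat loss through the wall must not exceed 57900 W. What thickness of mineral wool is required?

Model the wall as resistances in series:
R_inner film = 1/(h_i·A) = 1/(19.6×28.4) = 0.001796 K/W
R_copper = L/(kA) = 0.0039/(385×28.4) = 3.567×10^-7 K/W
R_aluminium = L/(kA) = 0.0056/(240×28.4) = 8.216×10^-7 K/W
Sum of the known resistances R_other = 0.001798 K/W
Required total resistance R_tot = ΔT/Q_allow = 438/57900 = 0.007565 K/W
R_mineral wool = R_tot − R_other = 0.005767 K/W
L = R·k·A = 0.005767×0.0373×28.4

L ≈ 6.11 mm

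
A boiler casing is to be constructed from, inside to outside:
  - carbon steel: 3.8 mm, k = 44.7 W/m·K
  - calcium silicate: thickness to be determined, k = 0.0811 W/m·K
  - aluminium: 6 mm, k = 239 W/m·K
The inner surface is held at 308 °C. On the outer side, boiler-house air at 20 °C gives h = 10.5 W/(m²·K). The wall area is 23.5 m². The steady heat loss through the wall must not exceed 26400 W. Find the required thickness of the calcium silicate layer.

Treating each layer as a thermal resistance in series:
R_carbon steel = L/(kA) = 0.0038/(44.7×23.5) = 3.617×10^-6 K/W
R_aluminium = L/(kA) = 0.006/(239×23.5) = 1.068×10^-6 K/W
R_outer film = 1/(h_o·A) = 1/(10.5×23.5) = 0.004053 K/W
Sum of the known resistances R_other = 0.004057 K/W
Required total resistance R_tot = ΔT/Q_allow = 288/26400 = 0.01091 K/W
R_calcium silicate = R_tot − R_other = 0.006852 K/W
L = R·k·A = 0.006852×0.0811×23.5

L ≈ 13.1 mm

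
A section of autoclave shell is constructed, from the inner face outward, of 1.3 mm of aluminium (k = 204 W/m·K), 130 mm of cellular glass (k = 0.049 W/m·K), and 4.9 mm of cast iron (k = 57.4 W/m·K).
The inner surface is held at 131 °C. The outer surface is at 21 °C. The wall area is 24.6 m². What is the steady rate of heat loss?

Q ≈ 1020 W

Series thermal resistances:
R_aluminium = L/(kA) = 0.0013/(204×24.6) = 2.59×10^-7 K/W
R_cellular glass = L/(kA) = 0.13/(0.049×24.6) = 0.1078 K/W
R_cast iron = L/(kA) = 0.0049/(57.4×24.6) = 3.47×10^-6 K/W
R_total = 0.1079 K/W
Q = ΔT / R_total = 110 / 0.1079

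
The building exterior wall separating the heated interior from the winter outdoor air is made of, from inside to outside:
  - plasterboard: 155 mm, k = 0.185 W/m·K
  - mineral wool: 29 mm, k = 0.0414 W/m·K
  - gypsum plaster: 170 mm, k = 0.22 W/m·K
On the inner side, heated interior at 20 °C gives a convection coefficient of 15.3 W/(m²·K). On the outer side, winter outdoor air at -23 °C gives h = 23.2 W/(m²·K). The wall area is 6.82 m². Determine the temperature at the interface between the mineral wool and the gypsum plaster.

Series thermal resistances:
R_inner film = 1/(h_i·A) = 1/(15.3×6.82) = 0.009584 K/W
R_plasterboard = L/(kA) = 0.155/(0.185×6.82) = 0.1229 K/W
R_mineral wool = L/(kA) = 0.029/(0.0414×6.82) = 0.1027 K/W
R_gypsum plaster = L/(kA) = 0.17/(0.22×6.82) = 0.1133 K/W
R_outer film = 1/(h_o·A) = 1/(23.2×6.82) = 0.00632 K/W
R_total = 0.3548 K/W;  Q = ΔT/R_total = 43/0.3548 = 121.2 W
T_interface = T_inner − Q·ΣR(inner→interface) = 20 − 121×0.2351

T ≈ -8.5 °C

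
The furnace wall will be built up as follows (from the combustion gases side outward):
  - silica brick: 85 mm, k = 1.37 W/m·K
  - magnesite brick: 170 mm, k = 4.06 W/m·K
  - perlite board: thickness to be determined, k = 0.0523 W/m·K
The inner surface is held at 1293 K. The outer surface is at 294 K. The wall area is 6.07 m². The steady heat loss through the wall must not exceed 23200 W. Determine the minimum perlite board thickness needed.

L ≈ 8.24 mm

Thermal resistances in series:
R_silica brick = L/(kA) = 0.085/(1.37×6.07) = 0.01022 K/W
R_magnesite brick = L/(kA) = 0.17/(4.06×6.07) = 0.006898 K/W
Sum of the known resistances R_other = 0.01712 K/W
Required total resistance R_tot = ΔT/Q_allow = 999/23200 = 0.04306 K/W
R_perlite board = R_tot − R_other = 0.02594 K/W
L = R·k·A = 0.02594×0.0523×6.07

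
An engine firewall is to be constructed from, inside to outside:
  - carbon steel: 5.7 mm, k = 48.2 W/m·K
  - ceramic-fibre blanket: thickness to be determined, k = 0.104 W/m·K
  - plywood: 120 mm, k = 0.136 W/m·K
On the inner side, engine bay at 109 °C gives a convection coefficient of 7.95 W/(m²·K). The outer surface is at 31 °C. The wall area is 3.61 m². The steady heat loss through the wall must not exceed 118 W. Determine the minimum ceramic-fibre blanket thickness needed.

Series thermal resistances:
R_inner film = 1/(h_i·A) = 1/(7.95×3.61) = 0.03484 K/W
R_carbon steel = L/(kA) = 0.0057/(48.2×3.61) = 3.276×10^-5 K/W
R_plywood = L/(kA) = 0.12/(0.136×3.61) = 0.2444 K/W
Sum of the known resistances R_other = 0.2793 K/W
Required total resistance R_tot = ΔT/Q_allow = 78/118 = 0.661 K/W
R_ceramic-fibre blanket = R_tot − R_other = 0.3817 K/W
L = R·k·A = 0.3817×0.104×3.61

L ≈ 143 mm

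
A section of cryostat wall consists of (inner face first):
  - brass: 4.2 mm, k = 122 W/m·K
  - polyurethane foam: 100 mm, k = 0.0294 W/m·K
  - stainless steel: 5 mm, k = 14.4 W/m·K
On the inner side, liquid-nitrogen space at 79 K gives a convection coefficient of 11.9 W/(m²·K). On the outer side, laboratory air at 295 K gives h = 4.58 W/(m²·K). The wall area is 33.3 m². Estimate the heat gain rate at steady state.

Q ≈ 1940 W

Treating each layer as a thermal resistance in series:
R_inner film = 1/(h_i·A) = 1/(11.9×33.3) = 0.002524 K/W
R_brass = L/(kA) = 0.0042/(122×33.3) = 1.034×10^-6 K/W
R_polyurethane foam = L/(kA) = 0.1/(0.0294×33.3) = 0.1021 K/W
R_stainless steel = L/(kA) = 0.005/(14.4×33.3) = 1.043×10^-5 K/W
R_outer film = 1/(h_o·A) = 1/(4.58×33.3) = 0.006557 K/W
R_total = 0.1112 K/W
Q = ΔT / R_total = 216 / 0.1112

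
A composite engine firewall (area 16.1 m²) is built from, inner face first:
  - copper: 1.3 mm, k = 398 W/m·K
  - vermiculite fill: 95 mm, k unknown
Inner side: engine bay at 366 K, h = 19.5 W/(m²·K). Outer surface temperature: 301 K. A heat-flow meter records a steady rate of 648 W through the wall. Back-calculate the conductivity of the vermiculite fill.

k ≈ 0.0608 W/(m·K)

Using the resistance-network approach (series):
R_inner film = 1/(h_i·A) = 1/(19.5×16.1) = 0.003185 K/W
R_copper = L/(kA) = 0.0013/(398×16.1) = 2.029×10^-7 K/W
Sum of known resistances R_other = 0.003185 K/W
Total R = ΔT/Q = 65/648 = 0.1003 K/W
R_vermiculite fill = R_total − R_other = 0.09712 K/W
k = L/(R·A) = 0.095/(0.09712×16.1)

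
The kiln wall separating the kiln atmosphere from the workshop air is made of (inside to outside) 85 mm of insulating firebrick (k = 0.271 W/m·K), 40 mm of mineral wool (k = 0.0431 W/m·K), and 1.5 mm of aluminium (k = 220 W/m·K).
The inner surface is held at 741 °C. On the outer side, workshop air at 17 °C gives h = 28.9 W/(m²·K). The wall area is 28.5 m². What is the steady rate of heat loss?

Series thermal resistances:
R_insulating firebrick = L/(kA) = 0.085/(0.271×28.5) = 0.01101 K/W
R_mineral wool = L/(kA) = 0.04/(0.0431×28.5) = 0.03256 K/W
R_aluminium = L/(kA) = 0.0015/(220×28.5) = 2.392×10^-7 K/W
R_outer film = 1/(h_o·A) = 1/(28.9×28.5) = 0.001214 K/W
R_total = 0.04478 K/W
Q = ΔT / R_total = 724 / 0.04478

Q ≈ 16200 W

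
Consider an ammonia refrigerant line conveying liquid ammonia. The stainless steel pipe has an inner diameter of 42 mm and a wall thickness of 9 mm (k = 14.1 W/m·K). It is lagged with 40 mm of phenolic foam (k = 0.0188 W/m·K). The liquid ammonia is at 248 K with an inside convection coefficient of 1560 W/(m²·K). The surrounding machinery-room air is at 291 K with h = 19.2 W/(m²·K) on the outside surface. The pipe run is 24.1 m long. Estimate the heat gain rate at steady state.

Q ≈ 142 W

Per-layer cylindrical resistances, series-summed:
R_inner film = 1/(h_i·2πr₁L) = 1/(1560×2π×0.021×24.1) = 2.016×10^-4 K/W
R_stainless steel pipe wall = ln(30/21)/(2π×14.1×24.1) = 1.671×10^-4 K/W
R_phenolic foam = ln(70/30)/(2π×0.0188×24.1) = 0.2976 K/W
R_outer film = 1/(h_o·2πr_oL) = 1/(19.2×2π×0.07×24.1) = 0.004914 K/W
R_total = 0.3029 K/W
Q = ΔT/R_total = 43/0.3029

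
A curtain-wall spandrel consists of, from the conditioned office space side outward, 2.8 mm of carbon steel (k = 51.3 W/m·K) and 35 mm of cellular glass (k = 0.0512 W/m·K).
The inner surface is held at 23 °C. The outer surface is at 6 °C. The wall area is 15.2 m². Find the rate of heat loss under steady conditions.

Model the wall as resistances in series:
R_carbon steel = L/(kA) = 0.0028/(51.3×15.2) = 3.591×10^-6 K/W
R_cellular glass = L/(kA) = 0.035/(0.0512×15.2) = 0.04497 K/W
R_total = 0.04498 K/W
Q = ΔT / R_total = 17 / 0.04498

Q ≈ 378 W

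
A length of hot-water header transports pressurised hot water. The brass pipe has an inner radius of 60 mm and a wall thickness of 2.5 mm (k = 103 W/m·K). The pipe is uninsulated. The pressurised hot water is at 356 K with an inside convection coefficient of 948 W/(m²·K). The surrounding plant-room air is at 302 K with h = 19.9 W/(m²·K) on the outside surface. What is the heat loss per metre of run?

Per-layer cylindrical resistances, series-summed:
R_inner film = 1/(h_i·2πr₁L) = 1/(948×2π×0.06×1) = 0.002798 K/W
R_brass pipe wall = ln(62.5/60)/(2π×103×1) = 6.308×10^-5 K/W
R_outer film = 1/(h_o·2πr_oL) = 1/(19.9×2π×0.0625×1) = 0.128 K/W
R_total = 0.1308 K/W
Q = ΔT/R_total = 54/0.1308

q′ ≈ 413 W/m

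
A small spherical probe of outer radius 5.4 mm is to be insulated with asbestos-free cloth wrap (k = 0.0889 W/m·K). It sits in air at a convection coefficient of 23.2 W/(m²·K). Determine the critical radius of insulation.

r_cr ≈ 7.66 mm

For a sphere r_cr = 2k/h = 2×0.0889/23.2
r_cr = 7.66 mm; since the bare radius (5.4 mm) is below r_cr, adding a thin layer of insulation will *increase* heat loss.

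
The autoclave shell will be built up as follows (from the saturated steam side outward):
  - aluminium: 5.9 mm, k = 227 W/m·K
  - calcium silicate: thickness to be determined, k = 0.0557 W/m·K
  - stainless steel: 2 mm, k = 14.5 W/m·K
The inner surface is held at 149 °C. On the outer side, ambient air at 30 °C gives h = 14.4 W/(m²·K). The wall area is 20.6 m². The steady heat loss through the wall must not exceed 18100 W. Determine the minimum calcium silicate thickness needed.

L ≈ 3.67 mm

Model the wall as resistances in series:
R_aluminium = L/(kA) = 0.0059/(227×20.6) = 1.262×10^-6 K/W
R_stainless steel = L/(kA) = 0.002/(14.5×20.6) = 6.696×10^-6 K/W
R_outer film = 1/(h_o·A) = 1/(14.4×20.6) = 0.003371 K/W
Sum of the known resistances R_other = 0.003379 K/W
Required total resistance R_tot = ΔT/Q_allow = 119/18100 = 0.006575 K/W
R_calcium silicate = R_tot − R_other = 0.003196 K/W
L = R·k·A = 0.003196×0.0557×20.6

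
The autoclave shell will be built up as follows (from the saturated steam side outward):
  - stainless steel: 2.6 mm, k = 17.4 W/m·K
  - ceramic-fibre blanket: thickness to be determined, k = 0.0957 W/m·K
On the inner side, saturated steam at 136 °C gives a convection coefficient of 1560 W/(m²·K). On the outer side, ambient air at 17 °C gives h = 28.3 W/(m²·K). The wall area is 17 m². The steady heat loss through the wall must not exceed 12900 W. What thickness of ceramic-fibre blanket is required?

L ≈ 11.6 mm

Series thermal resistances:
R_inner film = 1/(h_i·A) = 1/(1560×17) = 3.771×10^-5 K/W
R_stainless steel = L/(kA) = 0.0026/(17.4×17) = 8.79×10^-6 K/W
R_outer film = 1/(h_o·A) = 1/(28.3×17) = 0.002079 K/W
Sum of the known resistances R_other = 0.002125 K/W
Required total resistance R_tot = ΔT/Q_allow = 119/12900 = 0.009225 K/W
R_ceramic-fibre blanket = R_tot − R_other = 0.0071 K/W
L = R·k·A = 0.0071×0.0957×17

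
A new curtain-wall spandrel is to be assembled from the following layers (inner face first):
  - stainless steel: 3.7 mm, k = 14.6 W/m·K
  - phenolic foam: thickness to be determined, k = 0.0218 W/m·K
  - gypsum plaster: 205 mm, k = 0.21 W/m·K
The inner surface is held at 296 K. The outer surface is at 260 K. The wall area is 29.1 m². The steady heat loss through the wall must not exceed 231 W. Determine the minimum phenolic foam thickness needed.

L ≈ 77.6 mm

Treating each layer as a thermal resistance in series:
R_stainless steel = L/(kA) = 0.0037/(14.6×29.1) = 8.709×10^-6 K/W
R_gypsum plaster = L/(kA) = 0.205/(0.21×29.1) = 0.03355 K/W
Sum of the known resistances R_other = 0.03355 K/W
Required total resistance R_tot = ΔT/Q_allow = 36/231 = 0.1558 K/W
R_phenolic foam = R_tot − R_other = 0.1223 K/W
L = R·k·A = 0.1223×0.0218×29.1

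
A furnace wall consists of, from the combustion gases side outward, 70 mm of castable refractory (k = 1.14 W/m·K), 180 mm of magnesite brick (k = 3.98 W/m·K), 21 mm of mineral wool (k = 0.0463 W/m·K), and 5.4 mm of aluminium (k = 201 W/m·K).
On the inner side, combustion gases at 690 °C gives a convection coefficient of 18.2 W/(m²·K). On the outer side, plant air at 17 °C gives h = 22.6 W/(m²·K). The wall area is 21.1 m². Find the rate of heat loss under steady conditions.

Using the resistance-network approach (series):
R_inner film = 1/(h_i·A) = 1/(18.2×21.1) = 0.002604 K/W
R_castable refractory = L/(kA) = 0.07/(1.14×21.1) = 0.00291 K/W
R_magnesite brick = L/(kA) = 0.18/(3.98×21.1) = 0.002143 K/W
R_mineral wool = L/(kA) = 0.021/(0.0463×21.1) = 0.0215 K/W
R_aluminium = L/(kA) = 0.0054/(201×21.1) = 1.273×10^-6 K/W
R_outer film = 1/(h_o·A) = 1/(22.6×21.1) = 0.002097 K/W
R_total = 0.03125 K/W
Q = ΔT / R_total = 673 / 0.03125

Q ≈ 21500 W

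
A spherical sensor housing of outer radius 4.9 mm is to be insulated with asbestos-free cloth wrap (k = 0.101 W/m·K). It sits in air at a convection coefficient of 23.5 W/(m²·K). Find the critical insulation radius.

r_cr ≈ 8.6 mm

For a sphere r_cr = 2k/h = 2×0.101/23.5
r_cr = 8.6 mm; since the bare radius (4.9 mm) is below r_cr, adding a thin layer of insulation will *increase* heat loss.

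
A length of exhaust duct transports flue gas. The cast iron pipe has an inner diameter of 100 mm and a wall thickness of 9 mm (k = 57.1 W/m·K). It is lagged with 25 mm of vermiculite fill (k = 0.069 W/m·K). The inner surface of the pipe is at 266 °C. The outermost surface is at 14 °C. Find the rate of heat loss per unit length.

For a radial system each layer contributes R = ln(r_out/r_in)/(2πkL); films add R = 1/(hA).
R_cast iron pipe wall = ln(59/50)/(2π×57.1×1) = 4.613×10^-4 K/W
R_vermiculite fill = ln(84/59)/(2π×0.069×1) = 0.8149 K/W
R_total = 0.8153 K/W
Q = ΔT/R_total = 252/0.8153

q′ ≈ 309 W/m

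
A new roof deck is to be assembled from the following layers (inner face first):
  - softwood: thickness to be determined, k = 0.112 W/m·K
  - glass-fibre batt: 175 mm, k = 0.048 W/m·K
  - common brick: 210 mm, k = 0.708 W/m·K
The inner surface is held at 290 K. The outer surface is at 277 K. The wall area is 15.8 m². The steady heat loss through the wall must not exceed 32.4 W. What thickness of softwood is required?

L ≈ 268 mm

Thermal resistances in series:
R_glass-fibre batt = L/(kA) = 0.175/(0.048×15.8) = 0.2307 K/W
R_common brick = L/(kA) = 0.21/(0.708×15.8) = 0.01877 K/W
Sum of the known resistances R_other = 0.2495 K/W
Required total resistance R_tot = ΔT/Q_allow = 13/32.4 = 0.4012 K/W
R_softwood = R_tot − R_other = 0.1517 K/W
L = R·k·A = 0.1517×0.112×15.8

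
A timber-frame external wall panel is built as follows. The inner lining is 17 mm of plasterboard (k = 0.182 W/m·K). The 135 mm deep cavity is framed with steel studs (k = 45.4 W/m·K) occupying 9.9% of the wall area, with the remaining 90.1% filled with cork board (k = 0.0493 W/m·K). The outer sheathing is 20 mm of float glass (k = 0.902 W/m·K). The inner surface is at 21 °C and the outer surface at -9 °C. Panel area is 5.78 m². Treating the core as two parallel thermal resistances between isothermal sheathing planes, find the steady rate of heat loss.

Sheathing layers in series; stud and cavity paths in parallel between them.
R_inner = 0.017/(0.182×5.78) = 0.01616 K/W
R_stud  = 0.135/(45.4×0.099×5.78) = 0.005197 K/W
R_cav   = 0.135/(0.0493×0.901×5.78) = 0.5258 K/W
1/R_core = 1/R_stud + 1/R_cav → R_core = 0.005146 K/W
R_outer = 0.02/(0.902×5.78) = 0.003836 K/W
R_total = 0.02514 K/W
Q = ΔT/R_total = 30/0.02514

Q ≈ 1190 W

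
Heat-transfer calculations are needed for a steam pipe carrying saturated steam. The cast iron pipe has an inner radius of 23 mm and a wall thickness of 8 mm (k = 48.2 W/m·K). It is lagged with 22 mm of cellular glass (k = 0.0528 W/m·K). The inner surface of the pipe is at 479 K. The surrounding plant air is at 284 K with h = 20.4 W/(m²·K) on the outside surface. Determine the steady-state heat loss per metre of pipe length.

q′ ≈ 110 W/m

Cylindrical conduction, so R = ln(r₂/r₁)/(2πkL) per layer, in series:
R_cast iron pipe wall = ln(31/23)/(2π×48.2×1) = 9.856×10^-4 K/W
R_cellular glass = ln(53/31)/(2π×0.0528×1) = 1.617 K/W
R_outer film = 1/(h_o·2πr_oL) = 1/(20.4×2π×0.053×1) = 0.1472 K/W
R_total = 1.765 K/W
Q = ΔT/R_total = 195/1.765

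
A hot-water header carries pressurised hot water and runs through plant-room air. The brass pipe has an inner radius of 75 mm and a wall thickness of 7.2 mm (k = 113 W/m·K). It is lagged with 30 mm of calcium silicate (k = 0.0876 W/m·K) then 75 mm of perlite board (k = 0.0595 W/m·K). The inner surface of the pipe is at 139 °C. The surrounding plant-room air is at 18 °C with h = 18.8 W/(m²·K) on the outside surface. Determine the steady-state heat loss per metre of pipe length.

For a radial system each layer contributes R = ln(r_out/r_in)/(2πkL); films add R = 1/(hA).
R_brass pipe wall = ln(82.2/75)/(2π×113×1) = 1.291×10^-4 K/W
R_calcium silicate = ln(112.2/82.2)/(2π×0.0876×1) = 0.5653 K/W
R_perlite board = ln(187.2/112.2)/(2π×0.0595×1) = 1.369 K/W
R_outer film = 1/(h_o·2πr_oL) = 1/(18.8×2π×0.1872×1) = 0.04522 K/W
R_total = 1.98 K/W
Q = ΔT/R_total = 121/1.98

q′ ≈ 61.1 W/m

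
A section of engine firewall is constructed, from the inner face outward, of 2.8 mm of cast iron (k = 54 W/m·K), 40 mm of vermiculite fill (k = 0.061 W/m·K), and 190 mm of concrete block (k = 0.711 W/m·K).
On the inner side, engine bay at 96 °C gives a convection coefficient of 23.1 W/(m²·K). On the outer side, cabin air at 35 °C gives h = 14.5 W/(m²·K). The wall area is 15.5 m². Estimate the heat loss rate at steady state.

Q ≈ 913 W

Treating each layer as a thermal resistance in series:
R_inner film = 1/(h_i·A) = 1/(23.1×15.5) = 0.002793 K/W
R_cast iron = L/(kA) = 0.0028/(54×15.5) = 3.345×10^-6 K/W
R_vermiculite fill = L/(kA) = 0.04/(0.061×15.5) = 0.04231 K/W
R_concrete block = L/(kA) = 0.19/(0.711×15.5) = 0.01724 K/W
R_outer film = 1/(h_o·A) = 1/(14.5×15.5) = 0.004449 K/W
R_total = 0.06679 K/W
Q = ΔT / R_total = 61 / 0.06679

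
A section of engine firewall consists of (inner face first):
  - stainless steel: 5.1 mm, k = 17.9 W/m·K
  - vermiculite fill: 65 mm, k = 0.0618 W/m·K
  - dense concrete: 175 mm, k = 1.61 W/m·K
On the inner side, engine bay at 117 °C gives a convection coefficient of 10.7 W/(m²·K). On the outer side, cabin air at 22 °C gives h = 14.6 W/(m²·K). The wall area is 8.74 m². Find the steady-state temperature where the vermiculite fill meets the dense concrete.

Thermal resistances in series:
R_inner film = 1/(h_i·A) = 1/(10.7×8.74) = 0.01069 K/W
R_stainless steel = L/(kA) = 0.0051/(17.9×8.74) = 3.26×10^-5 K/W
R_vermiculite fill = L/(kA) = 0.065/(0.0618×8.74) = 0.1203 K/W
R_dense concrete = L/(kA) = 0.175/(1.61×8.74) = 0.01244 K/W
R_outer film = 1/(h_o·A) = 1/(14.6×8.74) = 0.007837 K/W
R_total = 0.1513 K/W;  Q = ΔT/R_total = 95/0.1513 = 627.7 W
T_interface = T_inner − Q·ΣR(inner→interface) = 117 − 628×0.1311

T ≈ 34.7 °C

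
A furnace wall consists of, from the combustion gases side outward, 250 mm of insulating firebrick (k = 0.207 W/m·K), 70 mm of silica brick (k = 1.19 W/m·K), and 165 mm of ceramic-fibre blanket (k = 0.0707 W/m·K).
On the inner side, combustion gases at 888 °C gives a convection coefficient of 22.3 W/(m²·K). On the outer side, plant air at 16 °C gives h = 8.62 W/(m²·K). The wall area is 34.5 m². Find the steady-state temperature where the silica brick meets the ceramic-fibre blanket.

T ≈ 584 °C

Series thermal resistances:
R_inner film = 1/(h_i·A) = 1/(22.3×34.5) = 0.0013 K/W
R_insulating firebrick = L/(kA) = 0.25/(0.207×34.5) = 0.03501 K/W
R_silica brick = L/(kA) = 0.07/(1.19×34.5) = 0.001705 K/W
R_ceramic-fibre blanket = L/(kA) = 0.165/(0.0707×34.5) = 0.06765 K/W
R_outer film = 1/(h_o·A) = 1/(8.62×34.5) = 0.003363 K/W
R_total = 0.109 K/W;  Q = ΔT/R_total = 872/0.109 = 7998 W
T_interface = T_inner − Q·ΣR(inner→interface) = 888 − 8000×0.03801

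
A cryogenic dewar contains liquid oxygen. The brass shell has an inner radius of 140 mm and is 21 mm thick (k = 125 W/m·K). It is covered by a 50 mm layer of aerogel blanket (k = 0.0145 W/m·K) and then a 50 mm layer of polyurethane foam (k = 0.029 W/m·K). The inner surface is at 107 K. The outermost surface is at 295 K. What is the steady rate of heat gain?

For a spherical shell R = (1/r₁ − 1/r₂)/(4πk); film R = 1/(h·4πr²). In series:
R_brass shell = (1/0.14 − 1/0.161)/(4π×125) = 5.931×10^-4 K/W
R_aerogel blanket = (1/0.161 − 1/0.211)/(4π×0.0145) = 8.078 K/W
R_polyurethane foam = (1/0.211 − 1/0.261)/(4π×0.029) = 2.491 K/W
R_total = 10.57 K/W
Q = ΔT/R_total = 188/10.57

Q ≈ 17.8 W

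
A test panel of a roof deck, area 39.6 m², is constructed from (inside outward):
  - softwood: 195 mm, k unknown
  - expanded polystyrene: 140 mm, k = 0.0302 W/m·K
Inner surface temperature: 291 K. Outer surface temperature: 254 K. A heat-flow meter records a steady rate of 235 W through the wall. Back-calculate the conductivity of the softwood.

k ≈ 0.122 W/(m·K)

Treating each layer as a thermal resistance in series:
R_expanded polystyrene = L/(kA) = 0.14/(0.0302×39.6) = 0.1171 K/W
Sum of known resistances R_other = 0.1171 K/W
Total R = ΔT/Q = 37/235 = 0.1574 K/W
R_softwood = R_total − R_other = 0.04038 K/W
k = L/(R·A) = 0.195/(0.04038×39.6)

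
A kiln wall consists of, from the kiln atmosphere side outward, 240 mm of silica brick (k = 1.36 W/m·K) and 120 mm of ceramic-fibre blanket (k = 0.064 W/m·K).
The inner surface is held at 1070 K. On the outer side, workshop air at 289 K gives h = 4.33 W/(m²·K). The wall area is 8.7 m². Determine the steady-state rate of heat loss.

Using the resistance-network approach (series):
R_silica brick = L/(kA) = 0.24/(1.36×8.7) = 0.02028 K/W
R_ceramic-fibre blanket = L/(kA) = 0.12/(0.064×8.7) = 0.2155 K/W
R_outer film = 1/(h_o·A) = 1/(4.33×8.7) = 0.02655 K/W
R_total = 0.2623 K/W
Q = ΔT / R_total = 781 / 0.2623

Q ≈ 2980 W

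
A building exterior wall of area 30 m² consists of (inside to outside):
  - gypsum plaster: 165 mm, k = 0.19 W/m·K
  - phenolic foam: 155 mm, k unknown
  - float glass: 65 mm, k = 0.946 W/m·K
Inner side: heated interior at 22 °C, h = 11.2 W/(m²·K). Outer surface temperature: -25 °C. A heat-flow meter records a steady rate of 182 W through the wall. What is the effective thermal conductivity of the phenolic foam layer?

Series thermal resistances:
R_inner film = 1/(h_i·A) = 1/(11.2×30) = 0.002976 K/W
R_gypsum plaster = L/(kA) = 0.165/(0.19×30) = 0.02895 K/W
R_float glass = L/(kA) = 0.065/(0.946×30) = 0.00229 K/W
Sum of known resistances R_other = 0.03421 K/W
Total R = ΔT/Q = 47/182 = 0.2582 K/W
R_phenolic foam = R_total − R_other = 0.224 K/W
k = L/(R·A) = 0.155/(0.224×30)

k ≈ 0.0231 W/(m·K)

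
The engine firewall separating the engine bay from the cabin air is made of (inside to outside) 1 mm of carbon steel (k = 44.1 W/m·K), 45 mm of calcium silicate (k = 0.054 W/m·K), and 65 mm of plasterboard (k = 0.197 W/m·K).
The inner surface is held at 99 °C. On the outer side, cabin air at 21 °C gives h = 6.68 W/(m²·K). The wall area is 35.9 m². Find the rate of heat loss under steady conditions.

Model the wall as resistances in series:
R_carbon steel = L/(kA) = 0.001/(44.1×35.9) = 6.316×10^-7 K/W
R_calcium silicate = L/(kA) = 0.045/(0.054×35.9) = 0.02321 K/W
R_plasterboard = L/(kA) = 0.065/(0.197×35.9) = 0.009191 K/W
R_outer film = 1/(h_o·A) = 1/(6.68×35.9) = 0.00417 K/W
R_total = 0.03657 K/W
Q = ΔT / R_total = 78 / 0.03657

Q ≈ 2130 W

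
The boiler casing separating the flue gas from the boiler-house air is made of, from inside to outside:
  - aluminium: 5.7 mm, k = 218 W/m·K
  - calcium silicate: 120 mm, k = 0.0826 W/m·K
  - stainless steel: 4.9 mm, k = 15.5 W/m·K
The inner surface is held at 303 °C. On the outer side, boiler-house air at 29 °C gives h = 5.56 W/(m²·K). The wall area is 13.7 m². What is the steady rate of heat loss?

Q ≈ 2300 W

Using the resistance-network approach (series):
R_aluminium = L/(kA) = 0.0057/(218×13.7) = 1.909×10^-6 K/W
R_calcium silicate = L/(kA) = 0.12/(0.0826×13.7) = 0.106 K/W
R_stainless steel = L/(kA) = 0.0049/(15.5×13.7) = 2.308×10^-5 K/W
R_outer film = 1/(h_o·A) = 1/(5.56×13.7) = 0.01313 K/W
R_total = 0.1192 K/W
Q = ΔT / R_total = 274 / 0.1192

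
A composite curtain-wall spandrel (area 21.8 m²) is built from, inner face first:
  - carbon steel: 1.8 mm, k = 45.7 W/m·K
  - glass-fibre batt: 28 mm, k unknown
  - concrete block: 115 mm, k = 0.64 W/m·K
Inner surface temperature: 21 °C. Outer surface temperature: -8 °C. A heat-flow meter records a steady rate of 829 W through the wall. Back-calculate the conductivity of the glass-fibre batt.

Thermal resistances in series:
R_carbon steel = L/(kA) = 0.0018/(45.7×21.8) = 1.807×10^-6 K/W
R_concrete block = L/(kA) = 0.115/(0.64×21.8) = 0.008243 K/W
Sum of known resistances R_other = 0.008244 K/W
Total R = ΔT/Q = 29/829 = 0.03498 K/W
R_glass-fibre batt = R_total − R_other = 0.02674 K/W
k = L/(R·A) = 0.028/(0.02674×21.8)

k ≈ 0.048 W/(m·K)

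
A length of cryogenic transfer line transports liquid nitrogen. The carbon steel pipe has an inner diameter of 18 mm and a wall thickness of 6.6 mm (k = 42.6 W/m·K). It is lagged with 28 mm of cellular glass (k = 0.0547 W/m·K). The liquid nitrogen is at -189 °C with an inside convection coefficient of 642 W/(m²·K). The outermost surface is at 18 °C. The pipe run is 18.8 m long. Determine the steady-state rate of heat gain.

For a radial system each layer contributes R = ln(r_out/r_in)/(2πkL); films add R = 1/(hA).
R_inner film = 1/(h_i·2πr₁L) = 1/(642×2π×0.009×18.8) = 0.001465 K/W
R_carbon steel pipe wall = ln(15.6/9)/(2π×42.6×18.8) = 1.093×10^-4 K/W
R_cellular glass = ln(43.6/15.6)/(2π×0.0547×18.8) = 0.1591 K/W
R_total = 0.1606 K/W
Q = ΔT/R_total = 207/0.1606

Q ≈ 1290 W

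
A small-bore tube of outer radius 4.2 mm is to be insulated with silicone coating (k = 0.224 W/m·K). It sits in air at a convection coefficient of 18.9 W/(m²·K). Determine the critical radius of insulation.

For a cylinder r_cr = k/h = 0.224/18.9
r_cr = 11.9 mm; since the bare radius (4.2 mm) is below r_cr, adding a thin layer of insulation will *increase* heat loss.

r_cr ≈ 11.9 mm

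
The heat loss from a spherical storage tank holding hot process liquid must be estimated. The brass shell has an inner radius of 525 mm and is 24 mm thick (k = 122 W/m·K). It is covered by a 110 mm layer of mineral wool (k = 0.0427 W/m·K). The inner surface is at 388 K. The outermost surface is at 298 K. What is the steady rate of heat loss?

Q ≈ 159 W

Spherical conduction: R = (1/r_in − 1/r_out)/(4πk) per layer; series-sum.
R_brass shell = (1/0.525 − 1/0.549)/(4π×122) = 5.431×10^-5 K/W
R_mineral wool = (1/0.549 − 1/0.659)/(4π×0.0427) = 0.5666 K/W
R_total = 0.5667 K/W
Q = ΔT/R_total = 90/0.5667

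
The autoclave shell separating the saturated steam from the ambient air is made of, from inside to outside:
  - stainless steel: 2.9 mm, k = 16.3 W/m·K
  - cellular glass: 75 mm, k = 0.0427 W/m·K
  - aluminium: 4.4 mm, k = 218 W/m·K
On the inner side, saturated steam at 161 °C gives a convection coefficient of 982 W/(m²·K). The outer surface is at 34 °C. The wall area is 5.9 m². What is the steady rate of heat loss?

Q ≈ 426 W

Thermal resistances in series:
R_inner film = 1/(h_i·A) = 1/(982×5.9) = 1.726×10^-4 K/W
R_stainless steel = L/(kA) = 0.0029/(16.3×5.9) = 3.015×10^-5 K/W
R_cellular glass = L/(kA) = 0.075/(0.0427×5.9) = 0.2977 K/W
R_aluminium = L/(kA) = 0.0044/(218×5.9) = 3.421×10^-6 K/W
R_total = 0.2979 K/W
Q = ΔT / R_total = 127 / 0.2979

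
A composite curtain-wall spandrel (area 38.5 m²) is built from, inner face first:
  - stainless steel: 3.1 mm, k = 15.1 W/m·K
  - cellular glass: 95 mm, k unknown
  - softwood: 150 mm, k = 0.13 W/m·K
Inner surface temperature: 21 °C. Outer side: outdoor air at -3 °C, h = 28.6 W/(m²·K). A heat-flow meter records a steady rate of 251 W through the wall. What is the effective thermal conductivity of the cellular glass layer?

k ≈ 0.0381 W/(m·K)

Model the wall as resistances in series:
R_stainless steel = L/(kA) = 0.0031/(15.1×38.5) = 5.332×10^-6 K/W
R_softwood = L/(kA) = 0.15/(0.13×38.5) = 0.02997 K/W
R_outer film = 1/(h_o·A) = 1/(28.6×38.5) = 9.082×10^-4 K/W
Sum of known resistances R_other = 0.03088 K/W
Total R = ΔT/Q = 24/251 = 0.09562 K/W
R_cellular glass = R_total − R_other = 0.06473 K/W
k = L/(R·A) = 0.095/(0.06473×38.5)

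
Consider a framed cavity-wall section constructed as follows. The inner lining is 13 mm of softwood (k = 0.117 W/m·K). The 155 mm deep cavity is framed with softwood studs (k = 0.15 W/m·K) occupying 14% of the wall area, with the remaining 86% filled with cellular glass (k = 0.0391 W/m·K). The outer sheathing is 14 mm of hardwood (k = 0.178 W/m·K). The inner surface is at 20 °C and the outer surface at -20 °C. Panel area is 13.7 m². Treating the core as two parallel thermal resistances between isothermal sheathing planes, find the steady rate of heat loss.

Sheathing layers in series; stud and cavity paths in parallel between them.
R_inner = 0.013/(0.117×13.7) = 0.00811 K/W
R_stud  = 0.155/(0.15×0.14×13.7) = 0.5388 K/W
R_cav   = 0.155/(0.0391×0.86×13.7) = 0.3365 K/W
1/R_core = 1/R_stud + 1/R_cav → R_core = 0.2071 K/W
R_outer = 0.014/(0.178×13.7) = 0.005741 K/W
R_total = 0.221 K/W
Q = ΔT/R_total = 40/0.221

Q ≈ 181 W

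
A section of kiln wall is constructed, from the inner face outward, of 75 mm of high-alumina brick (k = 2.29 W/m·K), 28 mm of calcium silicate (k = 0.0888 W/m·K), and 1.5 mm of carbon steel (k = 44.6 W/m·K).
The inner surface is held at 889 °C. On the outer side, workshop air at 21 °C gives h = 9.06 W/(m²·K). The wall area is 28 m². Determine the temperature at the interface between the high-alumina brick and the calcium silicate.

Series thermal resistances:
R_high-alumina brick = L/(kA) = 0.075/(2.29×28) = 0.00117 K/W
R_calcium silicate = L/(kA) = 0.028/(0.0888×28) = 0.01126 K/W
R_carbon steel = L/(kA) = 0.0015/(44.6×28) = 1.201×10^-6 K/W
R_outer film = 1/(h_o·A) = 1/(9.06×28) = 0.003942 K/W
R_total = 0.01637 K/W;  Q = ΔT/R_total = 868/0.01637 = 53010 W
T_interface = T_inner − Q·ΣR(inner→interface) = 889 − 53000×0.00117

T ≈ 827 °C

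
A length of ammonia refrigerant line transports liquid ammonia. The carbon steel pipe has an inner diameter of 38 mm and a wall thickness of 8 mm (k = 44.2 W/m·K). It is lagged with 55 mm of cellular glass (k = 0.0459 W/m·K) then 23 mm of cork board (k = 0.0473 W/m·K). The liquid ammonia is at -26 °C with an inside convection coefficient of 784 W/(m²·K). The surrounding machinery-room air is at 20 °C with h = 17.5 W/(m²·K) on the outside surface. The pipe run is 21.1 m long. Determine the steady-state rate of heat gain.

Treating each annulus and film as a series resistance:
R_inner film = 1/(h_i·2πr₁L) = 1/(784×2π×0.019×21.1) = 5.064×10^-4 K/W
R_carbon steel pipe wall = ln(27/19)/(2π×44.2×21.1) = 5.997×10^-5 K/W
R_cellular glass = ln(82/27)/(2π×0.0459×21.1) = 0.1826 K/W
R_cork board = ln(105/82)/(2π×0.0473×21.1) = 0.03943 K/W
R_outer film = 1/(h_o·2πr_oL) = 1/(17.5×2π×0.105×21.1) = 0.004105 K/W
R_total = 0.2267 K/W
Q = ΔT/R_total = 46/0.2267

Q ≈ 203 W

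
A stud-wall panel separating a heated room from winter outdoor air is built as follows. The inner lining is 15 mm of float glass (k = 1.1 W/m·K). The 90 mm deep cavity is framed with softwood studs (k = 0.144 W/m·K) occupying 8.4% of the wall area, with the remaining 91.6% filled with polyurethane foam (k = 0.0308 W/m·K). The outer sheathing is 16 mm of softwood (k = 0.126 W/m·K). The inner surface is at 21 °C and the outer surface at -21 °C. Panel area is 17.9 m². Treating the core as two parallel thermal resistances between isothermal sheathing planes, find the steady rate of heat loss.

Sheathing layers in series; stud and cavity paths in parallel between them.
R_inner = 0.015/(1.1×17.9) = 7.618×10^-4 K/W
R_stud  = 0.09/(0.144×0.084×17.9) = 0.4157 K/W
R_cav   = 0.09/(0.0308×0.916×17.9) = 0.1782 K/W
1/R_core = 1/R_stud + 1/R_cav → R_core = 0.1247 K/W
R_outer = 0.016/(0.126×17.9) = 0.007094 K/W
R_total = 0.1326 K/W
Q = ΔT/R_total = 42/0.1326

Q ≈ 317 W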